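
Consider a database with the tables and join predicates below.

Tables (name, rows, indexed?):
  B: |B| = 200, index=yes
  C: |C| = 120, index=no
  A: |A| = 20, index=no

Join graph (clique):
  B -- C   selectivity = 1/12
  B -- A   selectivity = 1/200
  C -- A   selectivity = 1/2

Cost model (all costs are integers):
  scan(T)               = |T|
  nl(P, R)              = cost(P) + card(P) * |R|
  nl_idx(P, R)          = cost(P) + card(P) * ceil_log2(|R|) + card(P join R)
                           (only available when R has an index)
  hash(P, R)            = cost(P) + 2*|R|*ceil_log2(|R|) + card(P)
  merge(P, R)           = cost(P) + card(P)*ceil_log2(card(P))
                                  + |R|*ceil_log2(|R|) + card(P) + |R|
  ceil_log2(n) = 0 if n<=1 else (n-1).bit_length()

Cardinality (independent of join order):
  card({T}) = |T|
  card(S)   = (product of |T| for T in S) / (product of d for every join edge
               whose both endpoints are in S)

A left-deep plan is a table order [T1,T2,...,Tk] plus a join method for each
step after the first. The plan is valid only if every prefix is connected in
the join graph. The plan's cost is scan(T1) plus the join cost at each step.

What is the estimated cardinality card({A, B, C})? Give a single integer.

Tables in S: A(20), B(200), C(120)
Edges inside S: B-C(d=12), B-A(d=200), C-A(d=2)
numerator = 20 * 200 * 120 = 480000
denominator = 12 * 200 * 2 = 4800
card(S) = 480000 / 4800 = 100

100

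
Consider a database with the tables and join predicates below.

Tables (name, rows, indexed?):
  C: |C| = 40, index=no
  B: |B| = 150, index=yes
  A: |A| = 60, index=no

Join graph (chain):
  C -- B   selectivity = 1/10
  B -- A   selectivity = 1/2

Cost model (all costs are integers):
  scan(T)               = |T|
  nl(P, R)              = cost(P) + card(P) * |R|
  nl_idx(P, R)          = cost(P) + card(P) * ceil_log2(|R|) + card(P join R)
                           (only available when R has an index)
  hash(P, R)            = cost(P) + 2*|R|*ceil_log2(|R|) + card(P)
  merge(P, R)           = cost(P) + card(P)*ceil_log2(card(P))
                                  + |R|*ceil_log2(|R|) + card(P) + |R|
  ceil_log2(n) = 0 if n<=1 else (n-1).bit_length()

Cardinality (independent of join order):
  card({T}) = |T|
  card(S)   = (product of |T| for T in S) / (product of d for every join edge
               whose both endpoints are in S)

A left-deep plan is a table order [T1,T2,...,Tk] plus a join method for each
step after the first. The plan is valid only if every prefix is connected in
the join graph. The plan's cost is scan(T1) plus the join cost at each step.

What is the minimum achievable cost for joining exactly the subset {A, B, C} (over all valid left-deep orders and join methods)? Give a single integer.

Selinger DP over subsets of {A,B,C}:
  {C}: scan cost=40, card=40
  {B}: scan cost=150, card=150
  {A}: scan cost=60, card=60
  {BC}: card=600; try (C,hash)→780, (B,nl_idx)→960, (B,merge)→1670, (C,merge)→1780, (B,hash)→2480, (B,nl)→6040 …(+1); best=780 via (C,hash)
  {AB}: card=4500; try (A,hash)→1020, (B,merge)→1830, (A,merge)→1920, (B,hash)→2520, (B,nl_idx)→5040, (B,nl)→9060 …(+1); best=1020 via (A,hash)
  {ABC}: card=18000; try (A,hash)→2100, (C,hash)→6000, (A,merge)→7800, (A,nl)→36780, (C,merge)→64300, (C,nl)→181020; best=2100 via (A,hash)

2100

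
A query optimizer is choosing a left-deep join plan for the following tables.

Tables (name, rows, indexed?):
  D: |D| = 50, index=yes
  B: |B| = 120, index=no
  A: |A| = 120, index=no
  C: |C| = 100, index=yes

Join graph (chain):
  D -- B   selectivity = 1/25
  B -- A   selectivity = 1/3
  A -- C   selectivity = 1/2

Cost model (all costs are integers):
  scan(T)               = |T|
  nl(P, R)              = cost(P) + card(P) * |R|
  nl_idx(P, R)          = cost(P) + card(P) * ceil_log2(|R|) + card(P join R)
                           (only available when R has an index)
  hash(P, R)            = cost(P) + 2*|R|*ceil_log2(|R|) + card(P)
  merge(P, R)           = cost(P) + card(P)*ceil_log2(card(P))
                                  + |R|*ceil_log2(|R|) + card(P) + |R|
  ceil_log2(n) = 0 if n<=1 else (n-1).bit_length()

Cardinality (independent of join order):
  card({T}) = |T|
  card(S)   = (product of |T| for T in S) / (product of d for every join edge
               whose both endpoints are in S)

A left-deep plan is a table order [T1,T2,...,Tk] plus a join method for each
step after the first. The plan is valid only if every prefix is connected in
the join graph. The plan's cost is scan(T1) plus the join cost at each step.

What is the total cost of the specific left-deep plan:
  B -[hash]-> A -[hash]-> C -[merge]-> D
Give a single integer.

4568470

step 1: scan B: cost=120, card=120
step 2: join A via hash
    card(P join A) = 120*120/(3) = 4800
    cost = 120 + 2*120*7 + 120 = 1920
step 3: join C via hash
    card(P join C) = 4800*100/(2) = 240000
    cost = 1920 + 2*100*7 + 4800 = 8120
step 4: join D via merge
    card(P join D) = 240000*50/(25) = 480000
    cost = 8120 + 240000*18 + 50*6 + 240000 + 50 = 4568470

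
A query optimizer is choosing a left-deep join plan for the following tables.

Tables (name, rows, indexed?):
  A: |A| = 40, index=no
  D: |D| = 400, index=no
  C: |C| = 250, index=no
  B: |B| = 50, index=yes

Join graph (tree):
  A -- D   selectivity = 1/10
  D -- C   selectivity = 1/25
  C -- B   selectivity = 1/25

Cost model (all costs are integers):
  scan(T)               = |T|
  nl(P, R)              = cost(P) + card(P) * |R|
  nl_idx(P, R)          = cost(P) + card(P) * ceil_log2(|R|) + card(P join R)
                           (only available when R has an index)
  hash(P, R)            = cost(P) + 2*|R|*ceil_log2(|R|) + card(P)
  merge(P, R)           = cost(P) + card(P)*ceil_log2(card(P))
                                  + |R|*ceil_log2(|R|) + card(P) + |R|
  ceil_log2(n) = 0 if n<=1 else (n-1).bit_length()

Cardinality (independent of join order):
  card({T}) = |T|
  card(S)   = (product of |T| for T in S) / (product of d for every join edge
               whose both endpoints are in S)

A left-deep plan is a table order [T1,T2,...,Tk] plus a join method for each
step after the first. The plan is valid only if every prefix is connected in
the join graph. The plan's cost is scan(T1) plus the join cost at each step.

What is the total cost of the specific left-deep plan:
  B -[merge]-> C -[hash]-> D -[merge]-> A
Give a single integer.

step 1: scan B: cost=50, card=50
step 2: join C via merge
    card(P join C) = 50*250/(25) = 500
    cost = 50 + 50*6 + 250*8 + 50 + 250 = 2650
step 3: join D via hash
    card(P join D) = 500*400/(25) = 8000
    cost = 2650 + 2*400*9 + 500 = 10350
step 4: join A via merge
    card(P join A) = 8000*40/(10) = 32000
    cost = 10350 + 8000*13 + 40*6 + 8000 + 40 = 122630

122630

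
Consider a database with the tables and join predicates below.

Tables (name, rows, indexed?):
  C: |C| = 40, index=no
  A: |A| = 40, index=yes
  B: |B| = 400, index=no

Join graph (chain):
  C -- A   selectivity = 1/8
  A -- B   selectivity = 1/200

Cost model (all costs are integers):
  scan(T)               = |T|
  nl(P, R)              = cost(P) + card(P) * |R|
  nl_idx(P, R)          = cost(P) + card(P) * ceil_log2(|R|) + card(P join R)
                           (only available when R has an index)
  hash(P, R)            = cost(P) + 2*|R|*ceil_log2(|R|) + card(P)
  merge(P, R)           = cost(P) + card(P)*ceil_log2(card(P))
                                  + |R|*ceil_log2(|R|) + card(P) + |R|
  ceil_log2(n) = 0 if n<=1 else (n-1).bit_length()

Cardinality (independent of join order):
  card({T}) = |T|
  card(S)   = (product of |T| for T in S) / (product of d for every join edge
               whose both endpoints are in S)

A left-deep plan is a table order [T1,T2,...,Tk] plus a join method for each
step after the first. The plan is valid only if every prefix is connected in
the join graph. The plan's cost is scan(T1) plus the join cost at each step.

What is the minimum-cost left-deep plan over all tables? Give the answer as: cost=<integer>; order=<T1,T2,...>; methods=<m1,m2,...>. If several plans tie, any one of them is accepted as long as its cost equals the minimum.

Selinger DP (subsets sized 1..n):
  {C}: scan cost=40, card=40
  {A}: scan cost=40, card=40
  {B}: scan cost=400, card=400
  {AC}: card=200; try (A,nl_idx)→480, (C,hash)→560, (A,hash)→560, (C,merge)→600, (A,merge)→600, (C,nl)→1640 …(+1); best=480 via (A,nl_idx)
  {AB}: card=80; try (A,hash)→1280, (A,nl_idx)→2880, (B,merge)→4320, (A,merge)→4680, (B,hash)→7280, (B,nl)→16040 …(+1); best=1280 via (A,hash)
  {ABC}: card=400; try (C,hash)→1840, (C,merge)→2200, (C,nl)→4480, (B,merge)→6280, (B,hash)→7880, (B,nl)→80480; best=1840 via (C,hash)

cost=1840; order=B,A,C; methods=hash,hash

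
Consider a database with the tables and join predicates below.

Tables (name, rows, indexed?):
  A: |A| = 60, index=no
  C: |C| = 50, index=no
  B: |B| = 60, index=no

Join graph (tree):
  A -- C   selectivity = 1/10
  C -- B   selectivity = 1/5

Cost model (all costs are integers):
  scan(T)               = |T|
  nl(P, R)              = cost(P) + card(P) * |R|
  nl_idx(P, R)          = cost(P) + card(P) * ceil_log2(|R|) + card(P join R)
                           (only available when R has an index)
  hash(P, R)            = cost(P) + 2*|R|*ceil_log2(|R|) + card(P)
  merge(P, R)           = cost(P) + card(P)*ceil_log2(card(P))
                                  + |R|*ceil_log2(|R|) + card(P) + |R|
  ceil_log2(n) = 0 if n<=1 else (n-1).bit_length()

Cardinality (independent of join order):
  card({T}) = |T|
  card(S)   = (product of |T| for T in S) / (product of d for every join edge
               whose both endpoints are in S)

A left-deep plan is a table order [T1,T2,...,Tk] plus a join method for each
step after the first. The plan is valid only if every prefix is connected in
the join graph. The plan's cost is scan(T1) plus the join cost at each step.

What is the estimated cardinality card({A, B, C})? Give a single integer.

3600

Tables in S: A(60), B(60), C(50)
Edges inside S: A-C(d=10), C-B(d=5)
numerator = 60 * 60 * 50 = 180000
denominator = 10 * 5 = 50
card(S) = 180000 / 50 = 3600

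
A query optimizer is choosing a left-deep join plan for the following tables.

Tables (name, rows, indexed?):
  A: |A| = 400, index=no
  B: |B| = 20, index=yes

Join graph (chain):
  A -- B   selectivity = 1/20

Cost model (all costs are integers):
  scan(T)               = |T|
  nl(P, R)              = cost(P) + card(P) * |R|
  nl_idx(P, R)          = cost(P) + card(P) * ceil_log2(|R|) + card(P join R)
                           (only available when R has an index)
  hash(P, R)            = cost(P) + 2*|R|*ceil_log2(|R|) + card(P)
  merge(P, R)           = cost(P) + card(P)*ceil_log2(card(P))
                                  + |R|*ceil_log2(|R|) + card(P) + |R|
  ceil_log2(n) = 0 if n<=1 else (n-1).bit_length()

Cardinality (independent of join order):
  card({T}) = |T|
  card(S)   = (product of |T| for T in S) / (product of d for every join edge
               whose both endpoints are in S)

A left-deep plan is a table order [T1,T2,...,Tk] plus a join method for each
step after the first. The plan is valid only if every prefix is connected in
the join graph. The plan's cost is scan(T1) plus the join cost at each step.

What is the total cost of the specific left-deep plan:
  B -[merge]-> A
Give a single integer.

step 1: scan B: cost=20, card=20
step 2: join A via merge
    card(P join A) = 20*400/(20) = 400
    cost = 20 + 20*5 + 400*9 + 20 + 400 = 4140

4140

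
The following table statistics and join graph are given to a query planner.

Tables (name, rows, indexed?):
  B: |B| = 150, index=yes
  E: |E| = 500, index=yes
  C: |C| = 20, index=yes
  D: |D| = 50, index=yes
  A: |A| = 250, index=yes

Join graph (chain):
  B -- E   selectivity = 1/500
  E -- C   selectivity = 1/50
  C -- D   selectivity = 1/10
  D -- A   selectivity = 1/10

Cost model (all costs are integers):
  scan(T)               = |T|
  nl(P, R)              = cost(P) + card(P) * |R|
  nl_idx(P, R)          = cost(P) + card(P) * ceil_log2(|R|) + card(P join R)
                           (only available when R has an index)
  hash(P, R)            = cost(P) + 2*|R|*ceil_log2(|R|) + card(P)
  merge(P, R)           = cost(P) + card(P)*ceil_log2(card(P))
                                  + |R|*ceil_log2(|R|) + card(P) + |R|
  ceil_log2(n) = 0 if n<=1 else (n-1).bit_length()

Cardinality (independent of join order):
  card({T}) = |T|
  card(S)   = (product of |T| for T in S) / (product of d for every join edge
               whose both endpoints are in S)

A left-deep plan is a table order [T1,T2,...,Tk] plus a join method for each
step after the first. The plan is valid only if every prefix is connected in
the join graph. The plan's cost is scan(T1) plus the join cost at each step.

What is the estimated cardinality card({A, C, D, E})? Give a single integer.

25000

Tables in S: A(250), C(20), D(50), E(500)
Edges inside S: E-C(d=50), C-D(d=10), D-A(d=10)
numerator = 250 * 20 * 50 * 500 = 125000000
denominator = 50 * 10 * 10 = 5000
card(S) = 125000000 / 5000 = 25000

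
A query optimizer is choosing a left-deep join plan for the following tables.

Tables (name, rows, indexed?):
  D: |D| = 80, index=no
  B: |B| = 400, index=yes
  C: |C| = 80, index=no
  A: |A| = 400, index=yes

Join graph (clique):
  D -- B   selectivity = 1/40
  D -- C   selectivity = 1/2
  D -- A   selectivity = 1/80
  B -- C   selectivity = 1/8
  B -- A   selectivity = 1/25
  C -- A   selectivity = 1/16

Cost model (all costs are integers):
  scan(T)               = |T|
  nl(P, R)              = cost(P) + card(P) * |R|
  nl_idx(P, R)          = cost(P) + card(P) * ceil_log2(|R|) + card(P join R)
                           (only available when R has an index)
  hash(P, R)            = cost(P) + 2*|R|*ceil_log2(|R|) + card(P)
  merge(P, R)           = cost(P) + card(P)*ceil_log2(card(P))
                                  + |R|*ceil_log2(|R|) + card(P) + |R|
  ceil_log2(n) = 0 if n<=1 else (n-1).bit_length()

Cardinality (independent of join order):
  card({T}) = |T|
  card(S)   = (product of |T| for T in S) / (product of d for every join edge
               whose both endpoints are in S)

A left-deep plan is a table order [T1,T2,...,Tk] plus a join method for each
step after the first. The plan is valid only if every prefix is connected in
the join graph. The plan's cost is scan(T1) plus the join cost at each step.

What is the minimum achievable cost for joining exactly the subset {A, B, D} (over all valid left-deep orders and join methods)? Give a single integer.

4960

Selinger DP over subsets of {A,B,D}:
  {D}: scan cost=80, card=80
  {B}: scan cost=400, card=400
  {A}: scan cost=400, card=400
  {BD}: card=800; try (B,nl_idx)→1600, (D,hash)→1920, (B,merge)→4720, (D,merge)→5040, (B,hash)→7360, (B,nl)→32080 …(+1); best=1600 via (B,nl_idx)
  {AD}: card=400; try (A,nl_idx)→1200, (D,hash)→1920, (A,merge)→4720, (D,merge)→5040, (A,hash)→7360, (A,nl)→32080 …(+1); best=1200 via (A,nl_idx)
  {AB}: card=6400; try (B,hash)→8000, (A,hash)→8000, (B,merge)→8400, (A,merge)→8400, (B,nl_idx)→10400, (A,nl_idx)→10400 …(+2); best=8000 via (B,hash)
  {ABD}: card=160; try (B,nl_idx)→4960, (B,hash)→8800, (A,nl_idx)→8960, (B,merge)→9200, (A,hash)→9600, (A,merge)→14400 …(+5); best=4960 via (B,nl_idx)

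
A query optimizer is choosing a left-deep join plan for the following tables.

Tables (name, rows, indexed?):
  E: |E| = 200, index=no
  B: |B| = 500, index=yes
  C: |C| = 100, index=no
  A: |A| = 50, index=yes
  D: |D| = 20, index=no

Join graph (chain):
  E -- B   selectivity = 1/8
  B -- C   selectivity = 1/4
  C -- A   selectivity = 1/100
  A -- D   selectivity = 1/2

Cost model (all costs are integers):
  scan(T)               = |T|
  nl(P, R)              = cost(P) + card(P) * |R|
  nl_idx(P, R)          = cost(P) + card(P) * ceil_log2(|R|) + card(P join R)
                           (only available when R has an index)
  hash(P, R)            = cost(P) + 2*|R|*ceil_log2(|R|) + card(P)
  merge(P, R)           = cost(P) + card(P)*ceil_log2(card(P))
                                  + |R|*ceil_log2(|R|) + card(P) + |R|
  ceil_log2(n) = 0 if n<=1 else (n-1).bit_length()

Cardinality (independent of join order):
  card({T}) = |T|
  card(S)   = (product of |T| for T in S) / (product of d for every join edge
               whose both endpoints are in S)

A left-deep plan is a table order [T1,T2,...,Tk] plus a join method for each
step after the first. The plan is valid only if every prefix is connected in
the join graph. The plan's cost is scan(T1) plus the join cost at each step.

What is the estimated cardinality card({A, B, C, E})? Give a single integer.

156250

Tables in S: A(50), B(500), C(100), E(200)
Edges inside S: E-B(d=8), B-C(d=4), C-A(d=100)
numerator = 50 * 500 * 100 * 200 = 500000000
denominator = 8 * 4 * 100 = 3200
card(S) = 500000000 / 3200 = 156250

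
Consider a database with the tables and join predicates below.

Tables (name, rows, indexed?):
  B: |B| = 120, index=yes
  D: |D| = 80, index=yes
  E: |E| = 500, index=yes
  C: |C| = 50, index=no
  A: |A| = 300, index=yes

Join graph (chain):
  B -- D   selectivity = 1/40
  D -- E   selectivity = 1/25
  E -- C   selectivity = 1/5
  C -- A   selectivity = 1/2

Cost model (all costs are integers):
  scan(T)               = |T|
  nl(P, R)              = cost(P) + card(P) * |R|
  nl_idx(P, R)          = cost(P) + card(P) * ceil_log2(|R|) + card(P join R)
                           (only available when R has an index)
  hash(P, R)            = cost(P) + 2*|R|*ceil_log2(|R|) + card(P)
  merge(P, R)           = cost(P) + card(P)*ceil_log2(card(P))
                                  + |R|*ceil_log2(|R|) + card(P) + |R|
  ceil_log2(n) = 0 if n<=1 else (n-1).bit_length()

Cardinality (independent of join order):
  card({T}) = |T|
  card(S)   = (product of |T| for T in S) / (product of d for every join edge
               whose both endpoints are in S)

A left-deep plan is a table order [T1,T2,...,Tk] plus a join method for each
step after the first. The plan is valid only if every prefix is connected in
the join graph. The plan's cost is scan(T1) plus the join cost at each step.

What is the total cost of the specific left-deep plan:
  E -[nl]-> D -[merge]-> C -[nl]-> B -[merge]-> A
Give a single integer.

step 1: scan E: cost=500, card=500
step 2: join D via nl
    card(P join D) = 500*80/(25) = 1600
    cost = 500 + 500*80 = 40500
step 3: join C via merge
    card(P join C) = 1600*50/(5) = 16000
    cost = 40500 + 1600*11 + 50*6 + 1600 + 50 = 60050
step 4: join B via nl
    card(P join B) = 16000*120/(40) = 48000
    cost = 60050 + 16000*120 = 1980050
step 5: join A via merge
    card(P join A) = 48000*300/(2) = 7200000
    cost = 1980050 + 48000*16 + 300*9 + 48000 + 300 = 2799050

2799050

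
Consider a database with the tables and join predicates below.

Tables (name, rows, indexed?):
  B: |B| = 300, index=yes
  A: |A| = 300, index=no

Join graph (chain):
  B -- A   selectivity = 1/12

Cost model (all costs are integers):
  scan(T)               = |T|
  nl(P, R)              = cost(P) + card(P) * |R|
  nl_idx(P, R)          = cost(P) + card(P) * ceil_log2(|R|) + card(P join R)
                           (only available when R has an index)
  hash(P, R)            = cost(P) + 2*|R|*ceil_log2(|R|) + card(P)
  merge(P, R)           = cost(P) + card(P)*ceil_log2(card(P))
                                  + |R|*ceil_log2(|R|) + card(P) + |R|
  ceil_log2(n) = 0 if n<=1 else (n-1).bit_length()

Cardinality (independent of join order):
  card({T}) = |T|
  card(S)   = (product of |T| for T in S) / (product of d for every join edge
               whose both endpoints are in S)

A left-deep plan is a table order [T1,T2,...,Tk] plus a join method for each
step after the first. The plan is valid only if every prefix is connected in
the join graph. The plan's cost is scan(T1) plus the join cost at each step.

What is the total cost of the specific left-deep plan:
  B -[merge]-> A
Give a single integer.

step 1: scan B: cost=300, card=300
step 2: join A via merge
    card(P join A) = 300*300/(12) = 7500
    cost = 300 + 300*9 + 300*9 + 300 + 300 = 6300

6300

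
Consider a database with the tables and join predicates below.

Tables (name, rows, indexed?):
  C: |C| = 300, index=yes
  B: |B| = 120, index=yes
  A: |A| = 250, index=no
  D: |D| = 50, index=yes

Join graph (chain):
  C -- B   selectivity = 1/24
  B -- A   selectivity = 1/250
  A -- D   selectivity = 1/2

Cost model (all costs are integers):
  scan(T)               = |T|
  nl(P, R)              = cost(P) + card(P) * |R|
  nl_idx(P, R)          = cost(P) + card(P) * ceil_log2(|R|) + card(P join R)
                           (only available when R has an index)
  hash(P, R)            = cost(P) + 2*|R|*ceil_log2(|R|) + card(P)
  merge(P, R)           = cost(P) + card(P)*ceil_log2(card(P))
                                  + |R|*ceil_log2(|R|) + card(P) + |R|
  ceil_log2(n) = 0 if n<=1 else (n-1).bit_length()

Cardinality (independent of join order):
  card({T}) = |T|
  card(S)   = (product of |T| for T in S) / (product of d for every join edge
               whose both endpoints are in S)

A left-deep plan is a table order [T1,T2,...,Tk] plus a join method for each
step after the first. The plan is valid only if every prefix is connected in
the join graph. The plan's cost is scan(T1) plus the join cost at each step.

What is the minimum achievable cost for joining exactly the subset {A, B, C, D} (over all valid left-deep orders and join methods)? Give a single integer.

Selinger DP over subsets of {A,B,C,D}:
  {C}: scan cost=300, card=300
  {B}: scan cost=120, card=120
  {A}: scan cost=250, card=250
  {D}: scan cost=50, card=50
  {BC}: card=1500; try (B,hash)→2280, (C,nl_idx)→2700, (B,nl_idx)→3900, (C,merge)→4080, (B,merge)→4260, (C,hash)→5640 …(+2); best=2280 via (B,hash)
  {AB}: card=120; try (B,nl_idx)→2120, (B,hash)→2180, (A,merge)→3330, (B,merge)→3460, (A,hash)→4240, (A,nl)→30120 …(+1); best=2120 via (B,nl_idx)
  {AD}: card=6250; try (D,hash)→1100, (A,merge)→2650, (D,merge)→2850, (A,hash)→4100, (D,nl_idx)→8000, (A,nl)→12550 …(+1); best=1100 via (D,hash)
  {ABC}: card=1500; try (C,nl_idx)→4700, (C,merge)→6080, (C,hash)→7640, (A,hash)→7780, (A,merge)→22530, (C,nl)→38120 …(+1); best=4700 via (C,nl_idx)
  {ABD}: card=3000; try (D,hash)→2840, (D,merge)→3430, (D,nl_idx)→5840, (D,nl)→8120, (B,hash)→9030, (B,nl_idx)→47850 …(+2); best=2840 via (D,hash)
  {ABCD}: card=37500; try (D,hash)→6800, (C,hash)→11240, (D,merge)→23050, (C,merge)→44840, (D,nl_idx)→51200, (C,nl_idx)→67340 …(+2); best=6800 via (D,hash)

6800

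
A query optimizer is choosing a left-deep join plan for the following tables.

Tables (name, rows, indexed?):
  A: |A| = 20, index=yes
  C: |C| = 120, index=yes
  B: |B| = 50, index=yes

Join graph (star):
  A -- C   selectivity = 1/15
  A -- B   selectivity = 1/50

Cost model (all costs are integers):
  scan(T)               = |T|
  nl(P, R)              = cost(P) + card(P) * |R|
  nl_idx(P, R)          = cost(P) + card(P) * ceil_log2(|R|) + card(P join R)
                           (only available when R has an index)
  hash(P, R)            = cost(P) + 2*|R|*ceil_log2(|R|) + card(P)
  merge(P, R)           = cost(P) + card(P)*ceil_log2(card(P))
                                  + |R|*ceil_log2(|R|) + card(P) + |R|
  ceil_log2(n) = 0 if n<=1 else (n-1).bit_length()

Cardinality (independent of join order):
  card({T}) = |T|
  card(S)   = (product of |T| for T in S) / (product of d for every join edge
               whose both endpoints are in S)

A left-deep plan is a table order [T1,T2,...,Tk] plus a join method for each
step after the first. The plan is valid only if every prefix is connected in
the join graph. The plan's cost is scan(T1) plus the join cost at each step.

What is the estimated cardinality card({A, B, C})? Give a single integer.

Tables in S: A(20), B(50), C(120)
Edges inside S: A-C(d=15), A-B(d=50)
numerator = 20 * 50 * 120 = 120000
denominator = 15 * 50 = 750
card(S) = 120000 / 750 = 160

160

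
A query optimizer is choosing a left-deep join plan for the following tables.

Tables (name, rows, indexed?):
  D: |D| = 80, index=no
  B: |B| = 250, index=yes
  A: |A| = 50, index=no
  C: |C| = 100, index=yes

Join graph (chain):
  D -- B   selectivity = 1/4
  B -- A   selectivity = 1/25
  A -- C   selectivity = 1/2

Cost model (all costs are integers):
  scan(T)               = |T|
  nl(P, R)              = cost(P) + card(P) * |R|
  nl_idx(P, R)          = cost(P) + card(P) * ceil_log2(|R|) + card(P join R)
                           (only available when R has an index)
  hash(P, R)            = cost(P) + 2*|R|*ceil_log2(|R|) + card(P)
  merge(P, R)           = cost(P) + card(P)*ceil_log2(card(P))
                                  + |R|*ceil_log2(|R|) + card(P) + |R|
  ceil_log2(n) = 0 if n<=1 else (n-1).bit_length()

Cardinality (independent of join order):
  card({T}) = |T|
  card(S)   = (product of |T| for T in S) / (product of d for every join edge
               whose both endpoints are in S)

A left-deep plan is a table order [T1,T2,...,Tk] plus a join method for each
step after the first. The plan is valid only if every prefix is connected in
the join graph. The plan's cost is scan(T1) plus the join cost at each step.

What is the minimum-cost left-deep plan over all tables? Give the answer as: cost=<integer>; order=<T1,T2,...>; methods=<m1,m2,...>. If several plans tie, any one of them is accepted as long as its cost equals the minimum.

cost=13970; order=A,B,D,C; methods=nl_idx,hash,hash

Selinger DP (subsets sized 1..n):
  {D}: scan cost=80, card=80
  {B}: scan cost=250, card=250
  {A}: scan cost=50, card=50
  {C}: scan cost=100, card=100
  {BD}: card=5000; try (D,hash)→1620, (B,merge)→2970, (D,merge)→3140, (B,hash)→4160, (B,nl_idx)→5720, (B,nl)→20080 …(+1); best=1620 via (D,hash)
  {AB}: card=500; try (B,nl_idx)→950, (A,hash)→1100, (B,merge)→2650, (A,merge)→2850, (B,hash)→4100, (B,nl)→12550 …(+1); best=950 via (B,nl_idx)
  {AC}: card=2500; try (A,hash)→800, (C,merge)→1200, (A,merge)→1250, (C,hash)→1500, (C,nl_idx)→2900, (C,nl)→5050 …(+1); best=800 via (A,hash)
  {ABD}: card=10000; try (D,hash)→2570, (D,merge)→6590, (A,hash)→7220, (D,nl)→40950, (A,merge)→71970, (A,nl)→251620; best=2570 via (D,hash)
  {ABC}: card=25000; try (C,hash)→2850, (C,merge)→6750, (B,hash)→7300, (C,nl_idx)→29450, (B,merge)→35550, (B,nl_idx)→45800 …(+2); best=2850 via (C,hash)
  {ABCD}: card=500000; try (C,hash)→13970, (D,hash)→28970, (C,merge)→153370, (D,merge)→403490, (C,nl_idx)→572570, (C,nl)→1002570 …(+1); best=13970 via (C,hash)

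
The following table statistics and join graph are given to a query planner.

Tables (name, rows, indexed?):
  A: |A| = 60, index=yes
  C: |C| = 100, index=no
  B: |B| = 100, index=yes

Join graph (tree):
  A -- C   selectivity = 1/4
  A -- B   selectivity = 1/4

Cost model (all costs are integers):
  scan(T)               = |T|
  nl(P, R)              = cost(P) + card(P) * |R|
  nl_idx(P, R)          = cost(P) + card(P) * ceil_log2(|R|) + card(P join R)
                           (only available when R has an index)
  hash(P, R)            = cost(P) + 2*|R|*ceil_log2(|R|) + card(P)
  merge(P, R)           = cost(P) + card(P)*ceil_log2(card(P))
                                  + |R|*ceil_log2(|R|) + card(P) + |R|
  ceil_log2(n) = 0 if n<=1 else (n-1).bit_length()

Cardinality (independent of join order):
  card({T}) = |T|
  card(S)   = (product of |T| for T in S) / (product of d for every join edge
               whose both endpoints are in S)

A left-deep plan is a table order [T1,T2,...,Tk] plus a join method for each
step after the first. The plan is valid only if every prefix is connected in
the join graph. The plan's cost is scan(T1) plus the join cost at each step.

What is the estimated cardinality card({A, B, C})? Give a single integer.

Tables in S: A(60), B(100), C(100)
Edges inside S: A-C(d=4), A-B(d=4)
numerator = 60 * 100 * 100 = 600000
denominator = 4 * 4 = 16
card(S) = 600000 / 16 = 37500

37500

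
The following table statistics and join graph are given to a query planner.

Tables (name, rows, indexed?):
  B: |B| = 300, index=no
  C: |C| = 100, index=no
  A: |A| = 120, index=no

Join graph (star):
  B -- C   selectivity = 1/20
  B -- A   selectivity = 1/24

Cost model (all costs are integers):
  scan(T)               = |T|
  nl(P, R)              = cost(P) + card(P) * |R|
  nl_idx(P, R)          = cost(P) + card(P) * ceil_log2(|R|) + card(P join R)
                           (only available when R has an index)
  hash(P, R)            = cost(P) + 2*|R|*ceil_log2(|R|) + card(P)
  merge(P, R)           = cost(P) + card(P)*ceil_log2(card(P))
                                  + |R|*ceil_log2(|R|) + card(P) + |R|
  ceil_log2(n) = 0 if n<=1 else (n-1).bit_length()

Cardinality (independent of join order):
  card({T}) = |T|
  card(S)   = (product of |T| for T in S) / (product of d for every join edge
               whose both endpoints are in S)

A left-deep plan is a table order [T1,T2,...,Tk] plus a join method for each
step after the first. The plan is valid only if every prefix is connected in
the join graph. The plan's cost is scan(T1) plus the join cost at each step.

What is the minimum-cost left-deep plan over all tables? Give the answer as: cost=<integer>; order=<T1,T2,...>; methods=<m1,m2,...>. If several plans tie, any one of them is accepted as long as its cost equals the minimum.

Selinger DP (subsets sized 1..n):
  {B}: scan cost=300, card=300
  {C}: scan cost=100, card=100
  {A}: scan cost=120, card=120
  {BC}: card=1500; try (C,hash)→2000, (B,merge)→3900, (C,merge)→4100, (B,hash)→5600, (B,nl)→30100, (C,nl)→30300; best=2000 via (C,hash)
  {AB}: card=1500; try (A,hash)→2280, (B,merge)→4080, (A,merge)→4260, (B,hash)→5640, (B,nl)→36120, (A,nl)→36300; best=2280 via (A,hash)
  {ABC}: card=7500; try (C,hash)→5180, (A,hash)→5180, (A,merge)→20960, (C,merge)→21080, (C,nl)→152280, (A,nl)→182000; best=5180 via (C,hash)

cost=5180; order=B,A,C; methods=hash,hash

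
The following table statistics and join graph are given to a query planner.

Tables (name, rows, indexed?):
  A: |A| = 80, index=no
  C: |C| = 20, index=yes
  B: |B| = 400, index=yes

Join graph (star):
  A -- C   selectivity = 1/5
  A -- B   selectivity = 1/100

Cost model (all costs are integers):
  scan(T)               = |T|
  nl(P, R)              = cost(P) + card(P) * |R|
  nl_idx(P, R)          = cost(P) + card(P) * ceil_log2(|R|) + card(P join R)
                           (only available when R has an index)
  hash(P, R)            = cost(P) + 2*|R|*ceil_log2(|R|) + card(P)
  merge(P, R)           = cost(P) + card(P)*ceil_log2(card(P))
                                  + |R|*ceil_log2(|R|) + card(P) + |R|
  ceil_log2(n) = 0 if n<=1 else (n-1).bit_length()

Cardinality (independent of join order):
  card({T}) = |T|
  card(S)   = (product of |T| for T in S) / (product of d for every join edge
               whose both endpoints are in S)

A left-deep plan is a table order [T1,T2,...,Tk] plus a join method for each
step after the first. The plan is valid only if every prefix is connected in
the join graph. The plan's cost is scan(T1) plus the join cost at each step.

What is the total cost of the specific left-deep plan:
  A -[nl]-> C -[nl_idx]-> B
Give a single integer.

5840

step 1: scan A: cost=80, card=80
step 2: join C via nl
    card(P join C) = 80*20/(5) = 320
    cost = 80 + 80*20 = 1680
step 3: join B via nl_idx
    card(P join B) = 320*400/(100) = 1280
    cost = 1680 + 320*9 + 1280 = 5840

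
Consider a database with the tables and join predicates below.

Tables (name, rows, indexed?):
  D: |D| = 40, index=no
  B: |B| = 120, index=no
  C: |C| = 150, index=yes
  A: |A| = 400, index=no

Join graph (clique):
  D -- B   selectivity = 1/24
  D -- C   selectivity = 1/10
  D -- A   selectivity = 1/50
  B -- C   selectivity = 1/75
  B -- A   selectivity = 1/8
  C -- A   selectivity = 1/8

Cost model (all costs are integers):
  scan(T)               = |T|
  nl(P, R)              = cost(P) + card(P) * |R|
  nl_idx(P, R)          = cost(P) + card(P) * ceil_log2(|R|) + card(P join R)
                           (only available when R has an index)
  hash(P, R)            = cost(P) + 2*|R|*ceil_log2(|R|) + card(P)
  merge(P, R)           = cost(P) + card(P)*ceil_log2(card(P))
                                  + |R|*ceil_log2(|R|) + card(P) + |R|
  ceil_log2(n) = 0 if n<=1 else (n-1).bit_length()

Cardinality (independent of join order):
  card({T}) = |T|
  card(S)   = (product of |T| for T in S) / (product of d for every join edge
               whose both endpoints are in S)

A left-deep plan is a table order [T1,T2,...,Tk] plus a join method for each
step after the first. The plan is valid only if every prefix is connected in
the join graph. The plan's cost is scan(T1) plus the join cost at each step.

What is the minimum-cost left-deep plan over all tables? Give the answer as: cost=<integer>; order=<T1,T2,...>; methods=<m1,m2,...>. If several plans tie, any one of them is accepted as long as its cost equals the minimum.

Selinger DP (subsets sized 1..n):
  {D}: scan cost=40, card=40
  {B}: scan cost=120, card=120
  {C}: scan cost=150, card=150
  {A}: scan cost=400, card=400
  {BD}: card=200; try (D,hash)→720, (B,merge)→1280, (D,merge)→1360, (B,hash)→1760, (B,nl)→4840, (D,nl)→4920; best=720 via (D,hash)
  {CD}: card=600; try (D,hash)→780, (C,nl_idx)→960, (C,merge)→1670, (D,merge)→1780, (C,hash)→2480, (C,nl)→6040 …(+1); best=780 via (D,hash)
  {AD}: card=320; try (D,hash)→1280, (A,merge)→4320, (D,merge)→4680, (A,hash)→7280, (A,nl)→16040, (D,nl)→16400; best=1280 via (D,hash)
  {BC}: card=240; try (C,nl_idx)→1320, (B,hash)→1980, (C,merge)→2430, (B,merge)→2460, (C,hash)→2640, (C,nl)→18120 …(+1); best=1320 via (C,nl_idx)
  {AB}: card=6000; try (B,hash)→2480, (A,merge)→5080, (B,merge)→5360, (A,hash)→7440, (A,nl)→48120, (B,nl)→48400; best=2480 via (B,hash)
  {AC}: card=7500; try (C,hash)→3200, (A,merge)→5500, (C,merge)→5750, (A,hash)→7500, (C,nl_idx)→11100, (A,nl)→60150 …(+1); best=3200 via (C,hash)
  {BCD}: card=40; try (D,hash)→2040, (C,nl_idx)→2360, (B,hash)→3060, (C,hash)→3320, (D,merge)→3760, (C,merge)→3870 …(+4); best=2040 via (D,hash)
  {ABD}: card=200; try (B,hash)→3280, (B,merge)→5440, (A,merge)→6520, (A,hash)→8120, (D,hash)→8960, (B,nl)→39680 …(+3); best=3280 via (B,hash)
  {ACD}: card=600; try (C,hash)→4000, (C,nl_idx)→4440, (C,merge)→5830, (A,hash)→8580, (D,hash)→11180, (A,merge)→11380 …(+4); best=4000 via (C,hash)
  {ABC}: card=1500; try (A,merge)→7480, (A,hash)→8760, (C,hash)→10880, (B,hash)→12380, (C,nl_idx)→51980, (C,merge)→87830 …(+4); best=7480 via (A,merge)
  {ABCD}: card=5; try (C,nl_idx)→4885, (C,hash)→5880, (B,hash)→6280, (A,merge)→6320, (C,merge)→6430, (A,hash)→9280 …(+7); best=4885 via (C,nl_idx)

cost=4885; order=A,D,B,C; methods=hash,hash,nl_idx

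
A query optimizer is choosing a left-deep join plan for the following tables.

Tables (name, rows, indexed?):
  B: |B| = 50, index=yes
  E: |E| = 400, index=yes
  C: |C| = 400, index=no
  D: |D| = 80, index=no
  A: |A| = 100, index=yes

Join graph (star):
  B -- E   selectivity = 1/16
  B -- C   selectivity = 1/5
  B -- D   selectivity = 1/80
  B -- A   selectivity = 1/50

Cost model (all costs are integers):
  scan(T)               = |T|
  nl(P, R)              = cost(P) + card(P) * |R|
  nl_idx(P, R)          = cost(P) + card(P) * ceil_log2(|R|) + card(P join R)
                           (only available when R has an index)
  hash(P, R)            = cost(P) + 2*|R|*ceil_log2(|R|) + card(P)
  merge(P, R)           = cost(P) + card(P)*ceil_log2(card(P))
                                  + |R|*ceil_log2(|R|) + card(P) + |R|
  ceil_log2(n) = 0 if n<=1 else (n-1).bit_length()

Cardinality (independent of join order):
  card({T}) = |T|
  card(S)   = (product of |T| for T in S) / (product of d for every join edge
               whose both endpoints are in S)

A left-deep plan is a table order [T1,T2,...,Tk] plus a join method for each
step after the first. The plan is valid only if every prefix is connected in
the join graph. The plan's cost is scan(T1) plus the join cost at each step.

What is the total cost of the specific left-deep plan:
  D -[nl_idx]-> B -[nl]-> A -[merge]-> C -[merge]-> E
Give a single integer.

step 1: scan D: cost=80, card=80
step 2: join B via nl_idx
    card(P join B) = 80*50/(80) = 50
    cost = 80 + 80*6 + 50 = 610
step 3: join A via nl
    card(P join A) = 50*100/(50) = 100
    cost = 610 + 50*100 = 5610
step 4: join C via merge
    card(P join C) = 100*400/(5) = 8000
    cost = 5610 + 100*7 + 400*9 + 100 + 400 = 10410
step 5: join E via merge
    card(P join E) = 8000*400/(16) = 200000
    cost = 10410 + 8000*13 + 400*9 + 8000 + 400 = 126410

126410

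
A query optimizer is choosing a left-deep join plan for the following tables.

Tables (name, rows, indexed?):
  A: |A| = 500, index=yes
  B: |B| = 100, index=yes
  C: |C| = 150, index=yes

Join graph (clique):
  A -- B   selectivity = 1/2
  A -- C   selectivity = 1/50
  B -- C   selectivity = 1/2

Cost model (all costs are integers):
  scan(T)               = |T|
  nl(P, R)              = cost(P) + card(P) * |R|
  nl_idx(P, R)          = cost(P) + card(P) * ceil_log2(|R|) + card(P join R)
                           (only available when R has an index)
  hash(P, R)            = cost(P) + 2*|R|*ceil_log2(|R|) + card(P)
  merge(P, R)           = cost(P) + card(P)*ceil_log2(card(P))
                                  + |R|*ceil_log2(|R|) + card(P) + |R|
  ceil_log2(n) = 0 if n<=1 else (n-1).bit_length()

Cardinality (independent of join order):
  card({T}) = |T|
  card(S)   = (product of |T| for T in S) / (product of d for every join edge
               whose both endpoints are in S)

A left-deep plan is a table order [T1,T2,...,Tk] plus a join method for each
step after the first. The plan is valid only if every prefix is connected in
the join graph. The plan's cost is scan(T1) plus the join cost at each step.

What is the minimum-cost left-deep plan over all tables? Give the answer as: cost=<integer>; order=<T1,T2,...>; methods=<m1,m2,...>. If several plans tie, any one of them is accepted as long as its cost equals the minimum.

cost=5900; order=C,A,B; methods=nl_idx,hash

Selinger DP (subsets sized 1..n):
  {A}: scan cost=500, card=500
  {B}: scan cost=100, card=100
  {C}: scan cost=150, card=150
  {AB}: card=25000; try (B,hash)→2400, (A,merge)→5900, (B,merge)→6300, (A,hash)→9200, (A,nl_idx)→26000, (B,nl_idx)→29000 …(+2); best=2400 via (B,hash)
  {AC}: card=1500; try (A,nl_idx)→3000, (C,hash)→3400, (C,nl_idx)→6000, (A,merge)→6500, (C,merge)→6850, (A,hash)→9300 …(+2); best=3000 via (A,nl_idx)
  {BC}: card=7500; try (B,hash)→1700, (C,merge)→2250, (B,merge)→2300, (C,hash)→2600, (C,nl_idx)→8400, (B,nl_idx)→8700 …(+2); best=1700 via (B,hash)
  {ABC}: card=37500; try (B,hash)→5900, (A,hash)→18200, (B,merge)→21800, (C,hash)→29800, (B,nl_idx)→51000, (A,nl_idx)→106700 …(+6); best=5900 via (B,hash)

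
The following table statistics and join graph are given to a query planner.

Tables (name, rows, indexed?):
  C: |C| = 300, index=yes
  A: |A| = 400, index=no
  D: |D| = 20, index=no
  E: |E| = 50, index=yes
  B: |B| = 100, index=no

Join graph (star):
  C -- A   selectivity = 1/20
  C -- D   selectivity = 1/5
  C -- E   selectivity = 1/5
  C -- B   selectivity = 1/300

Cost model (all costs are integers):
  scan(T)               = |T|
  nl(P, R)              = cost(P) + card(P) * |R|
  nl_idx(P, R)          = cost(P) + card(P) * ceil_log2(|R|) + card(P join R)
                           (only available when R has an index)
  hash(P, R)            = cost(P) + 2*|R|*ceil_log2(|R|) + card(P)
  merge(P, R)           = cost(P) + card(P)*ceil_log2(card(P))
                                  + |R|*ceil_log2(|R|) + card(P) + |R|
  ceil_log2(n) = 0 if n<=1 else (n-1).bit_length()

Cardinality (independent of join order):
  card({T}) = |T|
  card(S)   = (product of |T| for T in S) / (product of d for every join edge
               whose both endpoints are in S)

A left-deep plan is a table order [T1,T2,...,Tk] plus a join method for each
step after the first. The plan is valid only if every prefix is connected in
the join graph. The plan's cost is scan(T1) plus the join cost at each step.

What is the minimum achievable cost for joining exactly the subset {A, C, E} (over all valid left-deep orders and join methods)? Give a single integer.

11400

Selinger DP over subsets of {A,C,E}:
  {C}: scan cost=300, card=300
  {A}: scan cost=400, card=400
  {E}: scan cost=50, card=50
  {AC}: card=6000; try (C,hash)→6200, (A,merge)→7300, (C,merge)→7400, (A,hash)→7800, (C,nl_idx)→10000, (A,nl)→120300 …(+1); best=6200 via (C,hash)
  {CE}: card=3000; try (E,hash)→1200, (C,merge)→3400, (C,nl_idx)→3500, (E,merge)→3650, (E,nl_idx)→5100, (C,hash)→5500 …(+2); best=1200 via (E,hash)
  {ACE}: card=60000; try (A,hash)→11400, (E,hash)→12800, (A,merge)→44200, (E,merge)→90550, (E,nl_idx)→102200, (E,nl)→306200 …(+1); best=11400 via (A,hash)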